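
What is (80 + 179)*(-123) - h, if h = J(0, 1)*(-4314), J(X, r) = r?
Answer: -27543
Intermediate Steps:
h = -4314 (h = 1*(-4314) = -4314)
(80 + 179)*(-123) - h = (80 + 179)*(-123) - 1*(-4314) = 259*(-123) + 4314 = -31857 + 4314 = -27543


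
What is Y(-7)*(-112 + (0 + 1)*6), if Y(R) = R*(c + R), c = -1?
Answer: -5936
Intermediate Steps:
Y(R) = R*(-1 + R)
Y(-7)*(-112 + (0 + 1)*6) = (-7*(-1 - 7))*(-112 + (0 + 1)*6) = (-7*(-8))*(-112 + 1*6) = 56*(-112 + 6) = 56*(-106) = -5936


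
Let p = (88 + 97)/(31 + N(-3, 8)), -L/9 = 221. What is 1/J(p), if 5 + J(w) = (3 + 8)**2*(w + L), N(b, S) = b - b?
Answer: -31/7438509 ≈ -4.1675e-6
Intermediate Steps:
L = -1989 (L = -9*221 = -1989)
N(b, S) = 0
p = 185/31 (p = (88 + 97)/(31 + 0) = 185/31 ≈ 5.9677)
J(w) = -240674 + 121*w (J(w) = -5 + (3 + 8)**2*(w - 1989) = -5 + 11**2*(-1989 + w) = -5 + 121*(-1989 + w) = -5 + (-240669 + 121*w) = -240674 + 121*w)
1/J(p) = 1/(-240674 + 121*(185/31)) = 1/(-240674 + 22385/31) = 1/(-7438509/31) = -31/7438509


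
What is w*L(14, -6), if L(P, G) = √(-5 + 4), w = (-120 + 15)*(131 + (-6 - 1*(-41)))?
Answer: -17430*I ≈ -17430.0*I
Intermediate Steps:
w = -17430 (w = -105*(131 + (-6 + 41)) = -105*(131 + 35) = -105*166 = -17430)
L(P, G) = I (L(P, G) = √(-1) = I)
w*L(14, -6) = -17430*I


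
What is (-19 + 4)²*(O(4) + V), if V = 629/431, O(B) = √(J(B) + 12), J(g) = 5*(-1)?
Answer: 141525/431 + 225*√7 ≈ 923.66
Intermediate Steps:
J(g) = -5
O(B) = √7 (O(B) = √(-5 + 12) = √7)
V = 629/431 (V = 629*(1/431) = 629/431 ≈ 1.4594)
(-19 + 4)²*(O(4) + V) = (-19 + 4)²*(√7 + 629/431) = (-15)²*(629/431 + √7) = 225*(629/431 + √7) = 141525/431 + 225*√7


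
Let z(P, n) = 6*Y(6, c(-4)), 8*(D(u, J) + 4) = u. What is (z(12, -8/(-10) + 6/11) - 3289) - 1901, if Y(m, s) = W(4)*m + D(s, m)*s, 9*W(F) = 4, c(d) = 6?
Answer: -5291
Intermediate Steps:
D(u, J) = -4 + u/8
W(F) = 4/9 (W(F) = (1/9)*4 = 4/9)
Y(m, s) = 4*m/9 + s*(-4 + s/8) (Y(m, s) = 4*m/9 + (-4 + s/8)*s = 4*m/9 + s*(-4 + s/8))
z(P, n) = -101 (z(P, n) = 6*((4/9)*6 + (1/8)*6*(-32 + 6)) = 6*(8/3 + (1/8)*6*(-26)) = 6*(8/3 - 39/2) = 6*(-101/6) = -101)
(z(12, -8/(-10) + 6/11) - 3289) - 1901 = (-101 - 3289) - 1901 = -3390 - 1901 = -5291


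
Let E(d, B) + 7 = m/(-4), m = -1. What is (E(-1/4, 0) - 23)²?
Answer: 14161/16 ≈ 885.06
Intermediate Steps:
E(d, B) = -27/4 (E(d, B) = -7 - 1/(-4) = -7 - 1*(-¼) = -7 + ¼ = -27/4)
(E(-1/4, 0) - 23)² = (-27/4 - 23)² = (-119/4)² = 14161/16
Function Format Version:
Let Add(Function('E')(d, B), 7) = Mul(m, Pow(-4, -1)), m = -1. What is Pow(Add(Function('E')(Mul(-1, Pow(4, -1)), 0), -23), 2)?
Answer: Rational(14161, 16) ≈ 885.06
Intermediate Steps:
Function('E')(d, B) = Rational(-27, 4) (Function('E')(d, B) = Add(-7, Mul(-1, Pow(-4, -1))) = Add(-7, Mul(-1, Rational(-1, 4))) = Add(-7, Rational(1, 4)) = Rational(-27, 4))
Pow(Add(Function('E')(Mul(-1, Pow(4, -1)), 0), -23), 2) = Pow(Add(Rational(-27, 4), -23), 2) = Pow(Rational(-119, 4), 2) = Rational(14161, 16)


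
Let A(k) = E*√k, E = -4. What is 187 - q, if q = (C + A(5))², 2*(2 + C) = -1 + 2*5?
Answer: 403/4 + 20*√5 ≈ 145.47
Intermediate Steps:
A(k) = -4*√k
C = 5/2 (C = -2 + (-1 + 2*5)/2 = -2 + (-1 + 10)/2 = -2 + (½)*9 = -2 + 9/2 = 5/2 ≈ 2.5000)
q = (5/2 - 4*√5)² ≈ 41.529
187 - q = 187 - (345/4 - 20*√5) = 187 + (-345/4 + 20*√5) = 403/4 + 20*√5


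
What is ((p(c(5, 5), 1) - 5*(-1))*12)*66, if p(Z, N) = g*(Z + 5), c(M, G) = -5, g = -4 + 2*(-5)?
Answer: 3960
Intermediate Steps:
g = -14 (g = -4 - 10 = -14)
p(Z, N) = -70 - 14*Z (p(Z, N) = -14*(Z + 5) = -14*(5 + Z) = -70 - 14*Z)
((p(c(5, 5), 1) - 5*(-1))*12)*66 = (((-70 - 14*(-5)) - 5*(-1))*12)*66 = (((-70 + 70) + 5)*12)*66 = ((0 + 5)*12)*66 = (5*12)*66 = 60*66 = 3960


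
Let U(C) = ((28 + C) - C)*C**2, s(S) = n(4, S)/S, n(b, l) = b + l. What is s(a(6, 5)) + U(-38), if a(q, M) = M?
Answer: 202169/5 ≈ 40434.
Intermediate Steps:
s(S) = (4 + S)/S
U(C) = 28*C**2
s(a(6, 5)) + U(-38) = (4 + 5)/5 + 28*(-38)**2 = (1/5)*9 + 28*1444 = 9/5 + 40432 = 202169/5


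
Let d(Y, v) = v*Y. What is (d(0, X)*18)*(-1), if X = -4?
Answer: 0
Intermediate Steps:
d(Y, v) = Y*v
(d(0, X)*18)*(-1) = ((0*(-4))*18)*(-1) = (0*18)*(-1) = 0*(-1) = 0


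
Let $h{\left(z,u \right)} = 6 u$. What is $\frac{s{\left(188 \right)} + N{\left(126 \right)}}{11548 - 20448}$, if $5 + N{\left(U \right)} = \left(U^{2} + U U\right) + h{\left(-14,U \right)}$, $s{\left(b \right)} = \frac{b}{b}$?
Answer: $- \frac{8126}{2225} \approx -3.6521$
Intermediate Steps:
$s{\left(b \right)} = 1$
$N{\left(U \right)} = -5 + 2 U^{2} + 6 U$ ($N{\left(U \right)} = -5 + \left(\left(U^{2} + U U\right) + 6 U\right) = -5 + \left(\left(U^{2} + U^{2}\right) + 6 U\right) = -5 + \left(2 U^{2} + 6 U\right) = -5 + 2 U^{2} + 6 U$)
$\frac{s{\left(188 \right)} + N{\left(126 \right)}}{11548 - 20448} = \frac{1 + \left(-5 + 2 \cdot 126^{2} + 6 \cdot 126\right)}{11548 - 20448} = \frac{1 + \left(-5 + 2 \cdot 15876 + 756\right)}{-8900} = \left(1 + \left(-5 + 31752 + 756\right)\right) \left(- \frac{1}{8900}\right) = \left(1 + 32503\right) \left(- \frac{1}{8900}\right) = 32504 \left(- \frac{1}{8900}\right) = - \frac{8126}{2225}$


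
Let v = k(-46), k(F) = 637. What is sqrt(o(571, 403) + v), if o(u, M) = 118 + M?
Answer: sqrt(1158) ≈ 34.029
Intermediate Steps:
v = 637
sqrt(o(571, 403) + v) = sqrt((118 + 403) + 637) = sqrt(521 + 637) = sqrt(1158)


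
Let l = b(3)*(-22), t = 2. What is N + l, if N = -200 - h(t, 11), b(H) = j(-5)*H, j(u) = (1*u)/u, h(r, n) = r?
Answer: -268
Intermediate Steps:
j(u) = 1 (j(u) = u/u = 1)
b(H) = H (b(H) = 1*H = H)
N = -202 (N = -200 - 1*2 = -200 - 2 = -202)
l = -66 (l = 3*(-22) = -66)
N + l = -202 - 66 = -268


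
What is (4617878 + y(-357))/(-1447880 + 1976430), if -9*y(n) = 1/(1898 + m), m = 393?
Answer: 95216026481/10898172450 ≈ 8.7369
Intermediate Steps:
y(n) = -1/20619 (y(n) = -1/(9*(1898 + 393)) = -1/9/2291 = -1/9*1/2291 = -1/20619)
(4617878 + y(-357))/(-1447880 + 1976430) = (4617878 - 1/20619)/(-1447880 + 1976430) = (95216026481/20619)/528550 = (95216026481/20619)*(1/528550) = 95216026481/10898172450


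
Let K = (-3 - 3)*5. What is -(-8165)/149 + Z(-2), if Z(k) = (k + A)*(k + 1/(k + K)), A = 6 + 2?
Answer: 101585/2384 ≈ 42.611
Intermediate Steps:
K = -30 (K = -6*5 = -30)
A = 8
Z(k) = (8 + k)*(k + 1/(-30 + k)) (Z(k) = (k + 8)*(k + 1/(k - 30)) = (8 + k)*(k + 1/(-30 + k)))
-(-8165)/149 + Z(-2) = -(-8165)/149 + (8 + (-2)**3 - 239*(-2) - 22*(-2)**2)/(-30 - 2) = -(-8165)/149 + (8 - 8 + 478 - 22*4)/(-32) = -71*(-115/149) - (8 - 8 + 478 - 88)/32 = 8165/149 - 1/32*390 = 8165/149 - 195/16 = 101585/2384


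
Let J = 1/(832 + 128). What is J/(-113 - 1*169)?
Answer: -1/270720 ≈ -3.6939e-6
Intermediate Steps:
J = 1/960 ≈ 0.0010417
J/(-113 - 1*169) = 1/(960*(-113 - 1*169)) = 1/(960*(-113 - 169)) = (1/960)/(-282) = (1/960)*(-1/282) = -1/270720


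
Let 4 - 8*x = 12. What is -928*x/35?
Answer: 928/35 ≈ 26.514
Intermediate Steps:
x = -1 (x = ½ - ⅛*12 = ½ - 3/2 = -1)
-928*x/35 = -(-928)/35 = -928*(-1/35) = 928/35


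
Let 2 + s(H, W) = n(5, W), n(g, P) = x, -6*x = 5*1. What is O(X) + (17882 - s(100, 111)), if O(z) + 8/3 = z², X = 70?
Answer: 136693/6 ≈ 22782.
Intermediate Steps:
x = -⅚ (x = -5/6 = -⅙*5 = -⅚ ≈ -0.83333)
n(g, P) = -⅚
s(H, W) = -17/6 (s(H, W) = -2 - ⅚ = -17/6)
O(z) = -8/3 + z²
O(X) + (17882 - s(100, 111)) = (-8/3 + 70²) + (17882 - 1*(-17/6)) = (-8/3 + 4900) + (17882 + 17/6) = 14692/3 + 107309/6 = 136693/6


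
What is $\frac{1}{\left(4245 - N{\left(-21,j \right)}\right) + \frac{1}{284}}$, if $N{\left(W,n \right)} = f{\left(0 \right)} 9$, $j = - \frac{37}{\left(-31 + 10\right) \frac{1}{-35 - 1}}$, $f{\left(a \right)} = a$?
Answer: $\frac{284}{1205581} \approx 0.00023557$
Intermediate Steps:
$j = - \frac{444}{7}$ ($j = - \frac{37}{\left(-21\right) \frac{1}{-36}} = - \frac{37}{\left(-21\right) \left(- \frac{1}{36}\right)} = - \frac{37}{\frac{7}{12}} = \left(-37\right) \frac{12}{7} = - \frac{444}{7} \approx -63.429$)
$N{\left(W,n \right)} = 0$ ($N{\left(W,n \right)} = 0 \cdot 9 = 0$)
$\frac{1}{\left(4245 - N{\left(-21,j \right)}\right) + \frac{1}{284}} = \frac{1}{\left(4245 - 0\right) + \frac{1}{284}} = \frac{1}{\left(4245 + 0\right) + \frac{1}{284}} = \frac{1}{4245 + \frac{1}{284}} = \frac{1}{\frac{1205581}{284}} = \frac{284}{1205581}$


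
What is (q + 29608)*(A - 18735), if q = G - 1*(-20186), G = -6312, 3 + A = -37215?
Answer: -2432948346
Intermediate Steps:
A = -37218 (A = -3 - 37215 = -37218)
q = 13874 (q = -6312 - 1*(-20186) = -6312 + 20186 = 13874)
(q + 29608)*(A - 18735) = (13874 + 29608)*(-37218 - 18735) = 43482*(-55953) = -2432948346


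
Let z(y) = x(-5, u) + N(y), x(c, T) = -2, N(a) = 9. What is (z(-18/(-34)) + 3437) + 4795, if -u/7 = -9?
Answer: 8239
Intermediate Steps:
u = 63 (u = -7*(-9) = 63)
z(y) = 7 (z(y) = -2 + 9 = 7)
(z(-18/(-34)) + 3437) + 4795 = (7 + 3437) + 4795 = 3444 + 4795 = 8239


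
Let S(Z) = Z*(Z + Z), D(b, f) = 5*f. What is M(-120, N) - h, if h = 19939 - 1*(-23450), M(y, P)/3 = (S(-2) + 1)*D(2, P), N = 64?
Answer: -34749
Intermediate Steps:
S(Z) = 2*Z² (S(Z) = Z*(2*Z) = 2*Z²)
M(y, P) = 135*P (M(y, P) = 3*((2*(-2)² + 1)*(5*P)) = 3*((2*4 + 1)*(5*P)) = 3*((8 + 1)*(5*P)) = 3*(9*(5*P)) = 3*(45*P) = 135*P)
h = 43389 (h = 19939 + 23450 = 43389)
M(-120, N) - h = 135*64 - 1*43389 = 8640 - 43389 = -34749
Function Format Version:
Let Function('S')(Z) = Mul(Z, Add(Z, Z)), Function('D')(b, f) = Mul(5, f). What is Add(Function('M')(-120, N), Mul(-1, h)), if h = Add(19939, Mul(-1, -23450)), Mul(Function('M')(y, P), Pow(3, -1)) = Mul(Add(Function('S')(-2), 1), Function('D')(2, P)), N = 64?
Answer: -34749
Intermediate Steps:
Function('S')(Z) = Mul(2, Pow(Z, 2)) (Function('S')(Z) = Mul(Z, Mul(2, Z)) = Mul(2, Pow(Z, 2)))
Function('M')(y, P) = Mul(135, P) (Function('M')(y, P) = Mul(3, Mul(Add(Mul(2, Pow(-2, 2)), 1), Mul(5, P))) = Mul(3, Mul(Add(Mul(2, 4), 1), Mul(5, P))) = Mul(3, Mul(Add(8, 1), Mul(5, P))) = Mul(3, Mul(9, Mul(5, P))) = Mul(3, Mul(45, P)) = Mul(135, P))
h = 43389 (h = Add(19939, 23450) = 43389)
Add(Function('M')(-120, N), Mul(-1, h)) = Add(Mul(135, 64), Mul(-1, 43389)) = Add(8640, -43389) = -34749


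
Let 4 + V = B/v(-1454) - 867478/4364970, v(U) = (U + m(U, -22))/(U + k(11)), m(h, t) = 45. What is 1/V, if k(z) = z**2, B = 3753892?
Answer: 3075121365/10921006792875749 ≈ 2.8158e-7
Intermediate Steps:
v(U) = (45 + U)/(121 + U) (v(U) = (U + 45)/(U + 11**2) = (45 + U)/(U + 121) = (45 + U)/(121 + U))
V = 10921006792875749/3075121365 (V = -4 + (3753892/(((45 - 1454)/(121 - 1454))) - 867478/4364970) = -4 + (3753892/((-1409/(-1333))) - 867478*1/4364970) = -4 + (3753892/((-1/1333*(-1409))) - 433739/2182485) = -4 + (3753892/(1409/1333) - 433739/2182485) = -4 + (3753892*(1333/1409) - 433739/2182485) = -4 + (5003938036/1409 - 433739/2182485) = -4 + 10921019093361209/3075121365 = 10921006792875749/3075121365 ≈ 3.5514e+6)
1/V = 1/(10921006792875749/3075121365) = 3075121365/10921006792875749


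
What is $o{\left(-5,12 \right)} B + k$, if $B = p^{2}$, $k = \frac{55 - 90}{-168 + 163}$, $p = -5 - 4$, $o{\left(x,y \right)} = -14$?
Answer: $-1127$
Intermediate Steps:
$p = -9$ ($p = -5 - 4 = -9$)
$k = 7$ ($k = - \frac{35}{-5} = \left(-35\right) \left(- \frac{1}{5}\right) = 7$)
$B = 81$ ($B = \left(-9\right)^{2} = 81$)
$o{\left(-5,12 \right)} B + k = \left(-14\right) 81 + 7 = -1134 + 7 = -1127$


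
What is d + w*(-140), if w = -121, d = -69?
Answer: 16871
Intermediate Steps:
d + w*(-140) = -69 - 121*(-140) = -69 + 16940 = 16871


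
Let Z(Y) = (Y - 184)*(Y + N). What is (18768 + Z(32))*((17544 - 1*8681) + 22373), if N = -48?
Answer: 662203200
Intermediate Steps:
Z(Y) = (-184 + Y)*(-48 + Y) (Z(Y) = (Y - 184)*(Y - 48) = (-184 + Y)*(-48 + Y))
(18768 + Z(32))*((17544 - 1*8681) + 22373) = (18768 + (8832 + 32**2 - 232*32))*((17544 - 1*8681) + 22373) = (18768 + (8832 + 1024 - 7424))*((17544 - 8681) + 22373) = (18768 + 2432)*(8863 + 22373) = 21200*31236 = 662203200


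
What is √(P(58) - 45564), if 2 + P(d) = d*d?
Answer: I*√42202 ≈ 205.43*I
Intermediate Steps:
P(d) = -2 + d² (P(d) = -2 + d*d = -2 + d²)
√(P(58) - 45564) = √((-2 + 58²) - 45564) = √((-2 + 3364) - 45564) = √(3362 - 45564) = √(-42202) = I*√42202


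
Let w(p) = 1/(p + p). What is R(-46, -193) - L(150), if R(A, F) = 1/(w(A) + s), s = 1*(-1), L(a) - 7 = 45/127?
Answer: -98546/11811 ≈ -8.3436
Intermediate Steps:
w(p) = 1/(2*p)
L(a) = 934/127 (L(a) = 7 + 45/127 = 934/127)
s = -1
R(A, F) = 1/(-1 + 1/(2*A)) (R(A, F) = 1/(1/(2*A) - 1) = 1/(-1 + 1/(2*A)))
R(-46, -193) - L(150) = -2*(-46)/(-1 + 2*(-46)) - 1*934/127 = -2*(-46)/(-1 - 92) - 934/127 = -2*(-46)/(-93) - 934/127 = -2*(-46)*(-1/93) - 934/127 = -92/93 - 934/127 = -98546/11811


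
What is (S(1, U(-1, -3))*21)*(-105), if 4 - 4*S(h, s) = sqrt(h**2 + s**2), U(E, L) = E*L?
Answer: -2205 + 2205*sqrt(10)/4 ≈ -461.79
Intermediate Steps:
S(h, s) = 1 - sqrt(h**2 + s**2)/4
(S(1, U(-1, -3))*21)*(-105) = ((1 - sqrt(1**2 + (-1*(-3))**2)/4)*21)*(-105) = ((1 - sqrt(1 + 3**2)/4)*21)*(-105) = ((1 - sqrt(1 + 9)/4)*21)*(-105) = ((1 - sqrt(10)/4)*21)*(-105) = (21 - 21*sqrt(10)/4)*(-105) = -2205 + 2205*sqrt(10)/4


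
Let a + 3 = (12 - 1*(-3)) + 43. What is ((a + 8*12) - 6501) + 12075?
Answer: 5725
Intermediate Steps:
a = 55 (a = -3 + ((12 - 1*(-3)) + 43) = -3 + ((12 + 3) + 43) = -3 + (15 + 43) = -3 + 58 = 55)
((a + 8*12) - 6501) + 12075 = ((55 + 8*12) - 6501) + 12075 = ((55 + 96) - 6501) + 12075 = (151 - 6501) + 12075 = -6350 + 12075 = 5725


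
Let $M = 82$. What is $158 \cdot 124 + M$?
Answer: $19674$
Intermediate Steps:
$158 \cdot 124 + M = 158 \cdot 124 + 82 = 19592 + 82 = 19674$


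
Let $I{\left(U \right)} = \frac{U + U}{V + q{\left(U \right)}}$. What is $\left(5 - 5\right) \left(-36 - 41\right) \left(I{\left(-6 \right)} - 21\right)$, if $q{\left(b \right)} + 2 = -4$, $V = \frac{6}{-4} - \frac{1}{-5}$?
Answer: $0$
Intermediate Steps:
$V = - \frac{13}{10}$ ($V = 6 \left(- \frac{1}{4}\right) - - \frac{1}{5} = - \frac{3}{2} + \frac{1}{5} = - \frac{13}{10} \approx -1.3$)
$q{\left(b \right)} = -6$ ($q{\left(b \right)} = -2 - 4 = -6$)
$I{\left(U \right)} = - \frac{20 U}{73}$ ($I{\left(U \right)} = \frac{U + U}{- \frac{13}{10} - 6} = \frac{2 U}{- \frac{73}{10}} = 2 U \left(- \frac{10}{73}\right) = - \frac{20 U}{73}$)
$\left(5 - 5\right) \left(-36 - 41\right) \left(I{\left(-6 \right)} - 21\right) = \left(5 - 5\right) \left(-36 - 41\right) \left(\left(- \frac{20}{73}\right) \left(-6\right) - 21\right) = \left(5 - 5\right) \left(- 77 \left(\frac{120}{73} - 21\right)\right) = 0 \left(\left(-77\right) \left(- \frac{1413}{73}\right)\right) = 0 \cdot \frac{108801}{73} = 0$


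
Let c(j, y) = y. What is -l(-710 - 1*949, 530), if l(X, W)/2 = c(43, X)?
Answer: 3318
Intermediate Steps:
l(X, W) = 2*X
-l(-710 - 1*949, 530) = -2*(-710 - 1*949) = -2*(-710 - 949) = -2*(-1659) = -1*(-3318) = 3318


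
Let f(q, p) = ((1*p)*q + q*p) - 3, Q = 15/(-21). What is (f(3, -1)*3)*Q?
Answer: 135/7 ≈ 19.286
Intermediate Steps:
Q = -5/7 (Q = 15*(-1/21) = -5/7 ≈ -0.71429)
f(q, p) = -3 + 2*p*q (f(q, p) = (p*q + p*q) - 3 = 2*p*q - 3 = -3 + 2*p*q)
(f(3, -1)*3)*Q = ((-3 + 2*(-1)*3)*3)*(-5/7) = ((-3 - 6)*3)*(-5/7) = -9*3*(-5/7) = -27*(-5/7) = 135/7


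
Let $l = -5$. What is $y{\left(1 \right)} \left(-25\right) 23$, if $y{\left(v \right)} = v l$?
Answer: $2875$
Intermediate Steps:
$y{\left(v \right)} = - 5 v$ ($y{\left(v \right)} = v \left(-5\right) = - 5 v$)
$y{\left(1 \right)} \left(-25\right) 23 = \left(-5\right) 1 \left(-25\right) 23 = \left(-5\right) \left(-25\right) 23 = 125 \cdot 23 = 2875$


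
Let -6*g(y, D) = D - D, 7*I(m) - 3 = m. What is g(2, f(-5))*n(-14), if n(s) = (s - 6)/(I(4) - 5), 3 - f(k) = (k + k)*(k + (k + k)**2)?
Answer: 0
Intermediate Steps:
I(m) = 3/7 + m/7
f(k) = 3 - 2*k*(k + 4*k**2) (f(k) = 3 - (k + k)*(k + (k + k)**2) = 3 - 2*k*(k + (2*k)**2) = 3 - 2*k*(k + 4*k**2))
g(y, D) = 0 (g(y, D) = -(D - D)/6 = -1/6*0 = 0)
n(s) = 3/2 - s/4 (n(s) = (s - 6)/((3/7 + (1/7)*4) - 5) = (-6 + s)/((3/7 + 4/7) - 5) = (-6 + s)/(1 - 5) = (-6 + s)/(-4) = (-6 + s)*(-1/4) = 3/2 - s/4)
g(2, f(-5))*n(-14) = 0*(3/2 - 1/4*(-14)) = 0*(3/2 + 7/2) = 0*5 = 0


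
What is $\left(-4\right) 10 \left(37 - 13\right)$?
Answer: $-960$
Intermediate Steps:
$\left(-4\right) 10 \left(37 - 13\right) = \left(-40\right) 24 = -960$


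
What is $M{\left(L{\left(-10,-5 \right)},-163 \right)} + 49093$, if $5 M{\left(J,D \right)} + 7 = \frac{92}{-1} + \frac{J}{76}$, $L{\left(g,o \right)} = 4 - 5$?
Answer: $\frac{3729563}{76} \approx 49073.0$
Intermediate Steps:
$L{\left(g,o \right)} = -1$ ($L{\left(g,o \right)} = 4 - 5 = -1$)
$M{\left(J,D \right)} = - \frac{99}{5} + \frac{J}{380}$ ($M{\left(J,D \right)} = - \frac{7}{5} + \frac{\frac{92}{-1} + \frac{J}{76}}{5} = - \frac{7}{5} + \frac{92 \left(-1\right) + J \frac{1}{76}}{5} = - \frac{7}{5} + \frac{-92 + \frac{J}{76}}{5} = - \frac{7}{5} + \left(- \frac{92}{5} + \frac{J}{380}\right) = - \frac{99}{5} + \frac{J}{380}$)
$M{\left(L{\left(-10,-5 \right)},-163 \right)} + 49093 = \left(- \frac{99}{5} + \frac{1}{380} \left(-1\right)\right) + 49093 = \left(- \frac{99}{5} - \frac{1}{380}\right) + 49093 = - \frac{1505}{76} + 49093 = \frac{3729563}{76}$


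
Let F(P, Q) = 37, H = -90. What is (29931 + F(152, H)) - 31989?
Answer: -2021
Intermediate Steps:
(29931 + F(152, H)) - 31989 = (29931 + 37) - 31989 = 29968 - 31989 = -2021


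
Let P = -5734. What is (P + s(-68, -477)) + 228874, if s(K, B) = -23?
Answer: 223117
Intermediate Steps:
(P + s(-68, -477)) + 228874 = (-5734 - 23) + 228874 = -5757 + 228874 = 223117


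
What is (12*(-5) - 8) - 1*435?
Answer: -503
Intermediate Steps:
(12*(-5) - 8) - 1*435 = (-60 - 8) - 435 = -68 - 435 = -503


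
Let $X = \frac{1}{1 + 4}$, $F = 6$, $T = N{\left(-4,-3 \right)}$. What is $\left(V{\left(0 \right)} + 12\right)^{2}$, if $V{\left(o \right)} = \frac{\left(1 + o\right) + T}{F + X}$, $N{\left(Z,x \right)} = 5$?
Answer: $\frac{161604}{961} \approx 168.16$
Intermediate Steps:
$T = 5$
$X = \frac{1}{5} \approx 0.2$
$V{\left(o \right)} = \frac{30}{31} + \frac{5 o}{31}$ ($V{\left(o \right)} = \frac{\left(1 + o\right) + 5}{6 + \frac{1}{5}} = \frac{6 + o}{\frac{31}{5}} = \left(6 + o\right) \frac{5}{31} = \frac{30}{31} + \frac{5 o}{31}$)
$\left(V{\left(0 \right)} + 12\right)^{2} = \left(\left(\frac{30}{31} + \frac{5}{31} \cdot 0\right) + 12\right)^{2} = \left(\left(\frac{30}{31} + 0\right) + 12\right)^{2} = \left(\frac{30}{31} + 12\right)^{2} = \left(\frac{402}{31}\right)^{2} = \frac{161604}{961}$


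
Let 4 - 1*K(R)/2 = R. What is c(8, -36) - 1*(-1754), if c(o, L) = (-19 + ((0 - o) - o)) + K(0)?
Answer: 1727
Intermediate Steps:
K(R) = 8 - 2*R
c(o, L) = -11 - 2*o (c(o, L) = (-19 + ((0 - o) - o)) + (8 - 2*0) = (-19 + (-o - o)) + (8 + 0) = (-19 - 2*o) + 8 = -11 - 2*o)
c(8, -36) - 1*(-1754) = (-11 - 2*8) - 1*(-1754) = (-11 - 16) + 1754 = -27 + 1754 = 1727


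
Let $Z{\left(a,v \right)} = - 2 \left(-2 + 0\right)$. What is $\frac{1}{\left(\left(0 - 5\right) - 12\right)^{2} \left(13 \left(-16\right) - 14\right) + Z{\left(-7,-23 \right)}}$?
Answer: $- \frac{1}{64154} \approx -1.5587 \cdot 10^{-5}$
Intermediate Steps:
$Z{\left(a,v \right)} = 4$ ($Z{\left(a,v \right)} = \left(-2\right) \left(-2\right) = 4$)
$\frac{1}{\left(\left(0 - 5\right) - 12\right)^{2} \left(13 \left(-16\right) - 14\right) + Z{\left(-7,-23 \right)}} = \frac{1}{\left(\left(0 - 5\right) - 12\right)^{2} \left(13 \left(-16\right) - 14\right) + 4} = \frac{1}{\left(\left(0 - 5\right) - 12\right)^{2} \left(-208 - 14\right) + 4} = \frac{1}{\left(-5 - 12\right)^{2} \left(-222\right) + 4} = \frac{1}{\left(-17\right)^{2} \left(-222\right) + 4} = \frac{1}{289 \left(-222\right) + 4} = \frac{1}{-64158 + 4} = \frac{1}{-64154} = - \frac{1}{64154}$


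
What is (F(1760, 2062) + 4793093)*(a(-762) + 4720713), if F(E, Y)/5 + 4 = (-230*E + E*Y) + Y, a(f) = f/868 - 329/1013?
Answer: 43428194675752482881/439642 ≈ 9.8781e+13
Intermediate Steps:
a(f) = -329/1013 + f/868 (a(f) = f*(1/868) - 329*1/1013 = f/868 - 329/1013 = -329/1013 + f/868)
F(E, Y) = -20 - 1150*E + 5*Y + 5*E*Y (F(E, Y) = -20 + 5*((-230*E + E*Y) + Y) = -20 + 5*(Y - 230*E + E*Y) = -20 + (-1150*E + 5*Y + 5*E*Y) = -20 - 1150*E + 5*Y + 5*E*Y)
(F(1760, 2062) + 4793093)*(a(-762) + 4720713) = ((-20 - 1150*1760 + 5*2062 + 5*1760*2062) + 4793093)*((-329/1013 + (1/868)*(-762)) + 4720713) = ((-20 - 2024000 + 10310 + 18145600) + 4793093)*((-329/1013 - 381/434) + 4720713) = (16131890 + 4793093)*(-528739/439642 + 4720713) = 20924983*(2075423176007/439642) = 43428194675752482881/439642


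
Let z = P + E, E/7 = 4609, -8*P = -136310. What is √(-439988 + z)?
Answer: I*√1562745/2 ≈ 625.05*I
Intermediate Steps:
P = 68155/4 (P = -⅛*(-136310) = 68155/4 ≈ 17039.)
E = 32263 (E = 7*4609 = 32263)
z = 197207/4 (z = 68155/4 + 32263 = 197207/4 ≈ 49302.)
√(-439988 + z) = √(-439988 + 197207/4) = √(-1562745/4) = I*√1562745/2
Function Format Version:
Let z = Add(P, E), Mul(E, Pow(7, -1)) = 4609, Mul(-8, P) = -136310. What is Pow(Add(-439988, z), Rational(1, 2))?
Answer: Mul(Rational(1, 2), I, Pow(1562745, Rational(1, 2))) ≈ Mul(625.05, I)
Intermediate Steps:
P = Rational(68155, 4) (P = Mul(Rational(-1, 8), -136310) = Rational(68155, 4) ≈ 17039.)
E = 32263 (E = Mul(7, 4609) = 32263)
z = Rational(197207, 4) (z = Add(Rational(68155, 4), 32263) = Rational(197207, 4) ≈ 49302.)
Pow(Add(-439988, z), Rational(1, 2)) = Pow(Add(-439988, Rational(197207, 4)), Rational(1, 2)) = Pow(Rational(-1562745, 4), Rational(1, 2)) = Mul(Rational(1, 2), I, Pow(1562745, Rational(1, 2)))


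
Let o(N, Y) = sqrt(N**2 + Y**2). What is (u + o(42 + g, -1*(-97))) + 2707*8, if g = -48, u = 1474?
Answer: 23130 + sqrt(9445) ≈ 23227.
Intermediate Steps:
(u + o(42 + g, -1*(-97))) + 2707*8 = (1474 + sqrt((42 - 48)**2 + (-1*(-97))**2)) + 2707*8 = (1474 + sqrt((-6)**2 + 97**2)) + 21656 = (1474 + sqrt(36 + 9409)) + 21656 = (1474 + sqrt(9445)) + 21656 = 23130 + sqrt(9445)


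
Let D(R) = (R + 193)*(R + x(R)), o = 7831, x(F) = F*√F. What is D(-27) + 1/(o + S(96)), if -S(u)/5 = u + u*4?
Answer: -24341741/5431 - 13446*I*√3 ≈ -4482.0 - 23289.0*I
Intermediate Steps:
x(F) = F^(3/2)
S(u) = -25*u (S(u) = -5*(u + u*4) = -5*(u + 4*u) = -25*u)
D(R) = (193 + R)*(R + R^(3/2)) (D(R) = (R + 193)*(R + R^(3/2)) = (193 + R)*(R + R^(3/2)))
D(-27) + 1/(o + S(96)) = ((-27)² + (-27)^(5/2) + 193*(-27) + 193*(-27)^(3/2)) + 1/(7831 - 25*96) = (729 + 2187*I*√3 - 5211 + 193*(-81*I*√3)) + 1/(7831 - 2400) = (729 + 2187*I*√3 - 5211 - 15633*I*√3) + 1/5431 = (-4482 - 13446*I*√3) + 1/5431 = -24341741/5431 - 13446*I*√3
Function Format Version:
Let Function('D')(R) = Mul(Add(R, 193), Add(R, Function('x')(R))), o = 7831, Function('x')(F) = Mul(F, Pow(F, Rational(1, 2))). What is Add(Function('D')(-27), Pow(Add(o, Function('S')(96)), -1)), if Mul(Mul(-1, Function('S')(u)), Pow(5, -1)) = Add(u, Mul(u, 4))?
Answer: Add(Rational(-24341741, 5431), Mul(-13446, I, Pow(3, Rational(1, 2)))) ≈ Add(-4482.0, Mul(-23289., I))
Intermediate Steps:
Function('x')(F) = Pow(F, Rational(3, 2))
Function('S')(u) = Mul(-25, u) (Function('S')(u) = Mul(-5, Add(u, Mul(u, 4))) = Mul(-5, Add(u, Mul(4, u))) = Mul(-5, Mul(5, u)) = Mul(-25, u))
Function('D')(R) = Mul(Add(193, R), Add(R, Pow(R, Rational(3, 2)))) (Function('D')(R) = Mul(Add(R, 193), Add(R, Pow(R, Rational(3, 2)))) = Mul(Add(193, R), Add(R, Pow(R, Rational(3, 2)))))
Add(Function('D')(-27), Pow(Add(o, Function('S')(96)), -1)) = Add(Add(Pow(-27, 2), Pow(-27, Rational(5, 2)), Mul(193, -27), Mul(193, Pow(-27, Rational(3, 2)))), Pow(Add(7831, Mul(-25, 96)), -1)) = Add(Add(729, Mul(2187, I, Pow(3, Rational(1, 2))), -5211, Mul(193, Mul(-81, I, Pow(3, Rational(1, 2))))), Pow(Add(7831, -2400), -1)) = Add(Add(729, Mul(2187, I, Pow(3, Rational(1, 2))), -5211, Mul(-15633, I, Pow(3, Rational(1, 2)))), Pow(5431, -1)) = Add(Add(-4482, Mul(-13446, I, Pow(3, Rational(1, 2)))), Rational(1, 5431)) = Add(Rational(-24341741, 5431), Mul(-13446, I, Pow(3, Rational(1, 2))))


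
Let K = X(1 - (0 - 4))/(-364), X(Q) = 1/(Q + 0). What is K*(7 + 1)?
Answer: -2/455 ≈ -0.0043956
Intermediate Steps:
X(Q) = 1/Q
K = -1/1820 (K = 1/((1 - (0 - 4))*(-364)) = -1/364/(1 - 1*(-4)) = -1/364/(1 + 4) = -1/364/5 = (1/5)*(-1/364) = -1/1820 ≈ -0.00054945)
K*(7 + 1) = -(7 + 1)/1820 = -1/1820*8 = -2/455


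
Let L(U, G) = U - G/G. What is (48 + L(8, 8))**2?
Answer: 3025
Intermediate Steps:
L(U, G) = -1 + U (L(U, G) = U - 1*1 = U - 1 = -1 + U)
(48 + L(8, 8))**2 = (48 + (-1 + 8))**2 = (48 + 7)**2 = 55**2 = 3025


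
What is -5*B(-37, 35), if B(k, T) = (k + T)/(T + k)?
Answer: -5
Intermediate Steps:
B(k, T) = 1 (B(k, T) = (T + k)/(T + k) = 1)
-5*B(-37, 35) = -5*1 = -5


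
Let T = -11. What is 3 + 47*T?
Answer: -514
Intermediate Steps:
3 + 47*T = 3 + 47*(-11) = 3 - 517 = -514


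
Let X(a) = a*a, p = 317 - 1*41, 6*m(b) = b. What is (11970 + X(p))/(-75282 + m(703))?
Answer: -528876/450989 ≈ -1.1727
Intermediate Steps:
m(b) = b/6
p = 276 (p = 317 - 41 = 276)
X(a) = a²
(11970 + X(p))/(-75282 + m(703)) = (11970 + 276²)/(-75282 + (⅙)*703) = (11970 + 76176)/(-75282 + 703/6) = 88146/(-450989/6) = 88146*(-6/450989) = -528876/450989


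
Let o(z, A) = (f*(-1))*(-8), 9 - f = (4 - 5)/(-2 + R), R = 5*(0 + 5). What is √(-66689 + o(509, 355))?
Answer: I*√35240209/23 ≈ 258.1*I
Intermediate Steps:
R = 25 (R = 5*5 = 25)
f = 208/23 (f = 9 - (4 - 5)/(-2 + 25) = 9 - (-1)/23 = 9 - 1*(-1/23) = 9 + 1/23 = 208/23 ≈ 9.0435)
o(z, A) = 1664/23 (o(z, A) = ((208/23)*(-1))*(-8) = -208/23*(-8) = 1664/23)
√(-66689 + o(509, 355)) = √(-66689 + 1664/23) = √(-1532183/23) = I*√35240209/23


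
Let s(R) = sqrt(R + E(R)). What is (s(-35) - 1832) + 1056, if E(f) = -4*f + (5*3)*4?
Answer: -776 + sqrt(165) ≈ -763.15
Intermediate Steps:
E(f) = 60 - 4*f (E(f) = -4*f + 15*4 = -4*f + 60 = 60 - 4*f)
s(R) = sqrt(60 - 3*R) (s(R) = sqrt(R + (60 - 4*R)) = sqrt(60 - 3*R))
(s(-35) - 1832) + 1056 = (sqrt(60 - 3*(-35)) - 1832) + 1056 = (sqrt(60 + 105) - 1832) + 1056 = (sqrt(165) - 1832) + 1056 = (-1832 + sqrt(165)) + 1056 = -776 + sqrt(165)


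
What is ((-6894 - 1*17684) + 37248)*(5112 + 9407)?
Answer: 183955730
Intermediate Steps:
((-6894 - 1*17684) + 37248)*(5112 + 9407) = ((-1149*6 - 17684) + 37248)*14519 = ((-6894 - 17684) + 37248)*14519 = (-24578 + 37248)*14519 = 12670*14519 = 183955730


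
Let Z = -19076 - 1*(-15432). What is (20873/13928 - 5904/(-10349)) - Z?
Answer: 525547583157/144140872 ≈ 3646.1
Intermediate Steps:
Z = -3644 (Z = -19076 + 15432 = -3644)
(20873/13928 - 5904/(-10349)) - Z = (20873/13928 - 5904/(-10349)) - 1*(-3644) = (20873*(1/13928) - 5904*(-1/10349)) + 3644 = (20873/13928 + 5904/10349) + 3644 = 298245589/144140872 + 3644 = 525547583157/144140872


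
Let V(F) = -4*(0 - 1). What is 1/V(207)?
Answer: ¼ ≈ 0.25000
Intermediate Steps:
V(F) = 4 (V(F) = -4*(-1) = 4)
1/V(207) = 1/4 = ¼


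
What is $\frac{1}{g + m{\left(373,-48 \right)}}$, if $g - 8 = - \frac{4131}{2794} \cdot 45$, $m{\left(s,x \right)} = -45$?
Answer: $- \frac{2794}{289273} \approx -0.0096587$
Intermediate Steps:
$g = - \frac{163543}{2794}$ ($g = 8 + - \frac{4131}{2794} \cdot 45 = 8 + \left(-4131\right) \frac{1}{2794} \cdot 45 = 8 - \frac{185895}{2794} = - \frac{163543}{2794} \approx -58.534$)
$\frac{1}{g + m{\left(373,-48 \right)}} = \frac{1}{- \frac{163543}{2794} - 45} = \frac{1}{- \frac{289273}{2794}} = - \frac{2794}{289273}$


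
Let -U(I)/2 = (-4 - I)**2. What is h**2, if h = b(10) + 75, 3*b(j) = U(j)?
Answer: 27889/9 ≈ 3098.8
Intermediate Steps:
U(I) = -2*(-4 - I)**2
b(j) = -2*(4 + j)**2/3 (b(j) = (-2*(4 + j)**2)/3 = -2*(4 + j)**2/3)
h = -167/3 (h = -2*(4 + 10)**2/3 + 75 = -2/3*14**2 + 75 = -2/3*196 + 75 = -392/3 + 75 = -167/3 ≈ -55.667)
h**2 = (-167/3)**2 = 27889/9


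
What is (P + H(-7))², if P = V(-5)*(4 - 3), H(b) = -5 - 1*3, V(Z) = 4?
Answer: 16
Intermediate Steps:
H(b) = -8 (H(b) = -5 - 3 = -8)
P = 4 (P = 4*(4 - 3) = 4*1 = 4)
(P + H(-7))² = (4 - 8)² = (-4)² = 16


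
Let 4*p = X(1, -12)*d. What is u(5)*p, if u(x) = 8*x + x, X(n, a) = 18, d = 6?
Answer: 1215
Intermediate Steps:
u(x) = 9*x
p = 27 (p = (18*6)/4 = (1/4)*108 = 27)
u(5)*p = (9*5)*27 = 45*27 = 1215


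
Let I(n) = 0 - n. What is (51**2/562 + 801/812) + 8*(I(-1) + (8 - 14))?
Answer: -7845793/228172 ≈ -34.385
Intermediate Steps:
I(n) = -n
(51**2/562 + 801/812) + 8*(I(-1) + (8 - 14)) = (51**2/562 + 801/812) + 8*(-1*(-1) + (8 - 14)) = (2601*(1/562) + 801*(1/812)) + 8*(1 - 6) = (2601/562 + 801/812) + 8*(-5) = 1281087/228172 - 40 = -7845793/228172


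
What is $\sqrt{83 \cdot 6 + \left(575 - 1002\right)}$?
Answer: $\sqrt{71} \approx 8.4261$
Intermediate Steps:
$\sqrt{83 \cdot 6 + \left(575 - 1002\right)} = \sqrt{498 + \left(575 - 1002\right)} = \sqrt{498 - 427} = \sqrt{71}$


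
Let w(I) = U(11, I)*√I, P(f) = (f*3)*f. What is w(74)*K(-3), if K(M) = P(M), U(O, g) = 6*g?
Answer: 11988*√74 ≈ 1.0312e+5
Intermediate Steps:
P(f) = 3*f² (P(f) = (3*f)*f = 3*f²)
K(M) = 3*M²
w(I) = 6*I^(3/2) (w(I) = (6*I)*√I = 6*I^(3/2))
w(74)*K(-3) = (6*74^(3/2))*(3*(-3)²) = (6*(74*√74))*(3*9) = (444*√74)*27 = 11988*√74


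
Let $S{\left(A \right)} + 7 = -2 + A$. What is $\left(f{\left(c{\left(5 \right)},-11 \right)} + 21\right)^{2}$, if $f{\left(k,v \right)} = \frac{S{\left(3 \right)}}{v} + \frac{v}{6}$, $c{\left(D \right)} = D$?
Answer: $\frac{1692601}{4356} \approx 388.57$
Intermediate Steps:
$S{\left(A \right)} = -9 + A$ ($S{\left(A \right)} = -7 + \left(-2 + A\right) = -9 + A$)
$f{\left(k,v \right)} = - \frac{6}{v} + \frac{v}{6}$ ($f{\left(k,v \right)} = \frac{-9 + 3}{v} + \frac{v}{6} = - \frac{6}{v} + v \frac{1}{6} = - \frac{6}{v} + \frac{v}{6}$)
$\left(f{\left(c{\left(5 \right)},-11 \right)} + 21\right)^{2} = \left(\left(- \frac{6}{-11} + \frac{1}{6} \left(-11\right)\right) + 21\right)^{2} = \left(\left(\left(-6\right) \left(- \frac{1}{11}\right) - \frac{11}{6}\right) + 21\right)^{2} = \left(\left(\frac{6}{11} - \frac{11}{6}\right) + 21\right)^{2} = \left(- \frac{85}{66} + 21\right)^{2} = \left(\frac{1301}{66}\right)^{2} = \frac{1692601}{4356}$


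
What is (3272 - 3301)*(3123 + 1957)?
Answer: -147320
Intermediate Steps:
(3272 - 3301)*(3123 + 1957) = -29*5080 = -147320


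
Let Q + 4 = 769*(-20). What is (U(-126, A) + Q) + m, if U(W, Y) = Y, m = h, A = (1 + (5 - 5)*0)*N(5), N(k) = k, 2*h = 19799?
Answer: -10959/2 ≈ -5479.5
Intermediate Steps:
h = 19799/2 (h = (½)*19799 = 19799/2 ≈ 9899.5)
Q = -15384 (Q = -4 + 769*(-20) = -4 - 15380 = -15384)
A = 5 (A = (1 + (5 - 5)*0)*5 = (1 + 0*0)*5 = (1 + 0)*5 = 1*5 = 5)
m = 19799/2 ≈ 9899.5
(U(-126, A) + Q) + m = (5 - 15384) + 19799/2 = -15379 + 19799/2 = -10959/2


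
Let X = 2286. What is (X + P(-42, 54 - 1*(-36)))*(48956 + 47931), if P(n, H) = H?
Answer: 230203512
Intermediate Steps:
(X + P(-42, 54 - 1*(-36)))*(48956 + 47931) = (2286 + (54 - 1*(-36)))*(48956 + 47931) = (2286 + (54 + 36))*96887 = (2286 + 90)*96887 = 2376*96887 = 230203512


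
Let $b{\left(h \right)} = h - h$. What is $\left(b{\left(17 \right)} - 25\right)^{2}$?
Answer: $625$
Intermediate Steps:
$b{\left(h \right)} = 0$
$\left(b{\left(17 \right)} - 25\right)^{2} = \left(0 - 25\right)^{2} = \left(-25\right)^{2} = 625$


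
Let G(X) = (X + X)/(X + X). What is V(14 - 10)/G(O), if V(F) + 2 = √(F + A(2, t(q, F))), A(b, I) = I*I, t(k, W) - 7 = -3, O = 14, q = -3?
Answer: -2 + 2*√5 ≈ 2.4721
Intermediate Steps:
G(X) = 1 (G(X) = (2*X)/((2*X)) = (2*X)*(1/(2*X)) = 1)
t(k, W) = 4 (t(k, W) = 7 - 3 = 4)
A(b, I) = I²
V(F) = -2 + √(16 + F) (V(F) = -2 + √(F + 4²) = -2 + √(F + 16) = -2 + √(16 + F))
V(14 - 10)/G(O) = (-2 + √(16 + (14 - 10)))/1 = (-2 + √(16 + 4))*1 = (-2 + √20)*1 = (-2 + 2*√5)*1 = -2 + 2*√5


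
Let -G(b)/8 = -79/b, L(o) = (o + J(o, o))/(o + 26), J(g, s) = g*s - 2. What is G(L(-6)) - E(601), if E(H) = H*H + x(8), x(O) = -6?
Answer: -2525205/7 ≈ -3.6074e+5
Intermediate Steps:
E(H) = -6 + H**2 (E(H) = H*H - 6 = H**2 - 6 = -6 + H**2)
J(g, s) = -2 + g*s
L(o) = (-2 + o + o**2)/(26 + o) (L(o) = (o + (-2 + o*o))/(o + 26) = (o + (-2 + o**2))/(26 + o) = (-2 + o + o**2)/(26 + o))
G(b) = 632/b (G(b) = -(-632)/b = 632/b)
G(L(-6)) - E(601) = 632/(((-2 - 6 + (-6)**2)/(26 - 6))) - (-6 + 601**2) = 632/(((-2 - 6 + 36)/20)) - (-6 + 361201) = 632/(((1/20)*28)) - 1*361195 = 632/(7/5) - 361195 = 632*(5/7) - 361195 = 3160/7 - 361195 = -2525205/7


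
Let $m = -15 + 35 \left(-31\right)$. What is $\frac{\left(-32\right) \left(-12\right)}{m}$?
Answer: $- \frac{96}{275} \approx -0.34909$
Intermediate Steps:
$m = -1100$ ($m = -15 - 1085 = -1100$)
$\frac{\left(-32\right) \left(-12\right)}{m} = \frac{\left(-32\right) \left(-12\right)}{-1100} = 384 \left(- \frac{1}{1100}\right) = - \frac{96}{275}$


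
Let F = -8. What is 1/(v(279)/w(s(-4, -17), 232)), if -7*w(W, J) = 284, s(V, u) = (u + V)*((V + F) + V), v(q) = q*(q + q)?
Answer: -142/544887 ≈ -0.00026060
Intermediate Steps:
v(q) = 2*q² (v(q) = q*(2*q) = 2*q²)
s(V, u) = (-8 + 2*V)*(V + u) (s(V, u) = (u + V)*((V - 8) + V) = (V + u)*((-8 + V) + V) = (V + u)*(-8 + 2*V) = (-8 + 2*V)*(V + u))
w(W, J) = -284/7 (w(W, J) = -⅐*284 = -284/7)
1/(v(279)/w(s(-4, -17), 232)) = 1/((2*279²)/(-284/7)) = 1/((2*77841)*(-7/284)) = 1/(155682*(-7/284)) = 1/(-544887/142) = -142/544887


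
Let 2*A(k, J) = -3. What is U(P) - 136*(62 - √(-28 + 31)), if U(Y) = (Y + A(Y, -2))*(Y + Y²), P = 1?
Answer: -8433 + 136*√3 ≈ -8197.4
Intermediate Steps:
A(k, J) = -3/2 (A(k, J) = (½)*(-3) = -3/2)
U(Y) = (-3/2 + Y)*(Y + Y²) (U(Y) = (Y - 3/2)*(Y + Y²) = (-3/2 + Y)*(Y + Y²))
U(P) - 136*(62 - √(-28 + 31)) = (½)*1*(-3 - 1*1 + 2*1²) - 136*(62 - √(-28 + 31)) = (½)*1*(-3 - 1 + 2*1) - 136*(62 - √3) = (½)*1*(-3 - 1 + 2) + (-8432 + 136*√3) = (½)*1*(-2) + (-8432 + 136*√3) = -1 + (-8432 + 136*√3) = -8433 + 136*√3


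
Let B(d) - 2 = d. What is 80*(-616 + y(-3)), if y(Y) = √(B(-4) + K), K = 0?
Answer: -49280 + 80*I*√2 ≈ -49280.0 + 113.14*I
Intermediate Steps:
B(d) = 2 + d
y(Y) = I*√2 (y(Y) = √((2 - 4) + 0) = √(-2 + 0) = √(-2) = I*√2)
80*(-616 + y(-3)) = 80*(-616 + I*√2) = -49280 + 80*I*√2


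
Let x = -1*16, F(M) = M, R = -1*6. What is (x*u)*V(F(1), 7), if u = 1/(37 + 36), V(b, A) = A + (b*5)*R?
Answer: 368/73 ≈ 5.0411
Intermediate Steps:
R = -6
x = -16
V(b, A) = A - 30*b (V(b, A) = A + (b*5)*(-6) = A + (5*b)*(-6) = A - 30*b)
u = 1/73 ≈ 0.013699
(x*u)*V(F(1), 7) = (-16*1/73)*(7 - 30*1) = -16*(7 - 30)/73 = -16/73*(-23) = 368/73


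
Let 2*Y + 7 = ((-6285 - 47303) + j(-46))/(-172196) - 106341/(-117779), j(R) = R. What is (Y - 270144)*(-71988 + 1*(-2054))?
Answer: 202833200685081227609/10140536342 ≈ 2.0002e+10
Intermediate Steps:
Y = -58669527533/20281072684 (Y = -7/2 + (((-6285 - 47303) - 46)/(-172196) - 106341/(-117779))/2 = -7/2 + ((-53588 - 46)*(-1/172196) - 106341*(-1/117779))/2 = -7/2 + (-53634*(-1/172196) + 106341/117779)/2 = -7/2 + (26817/86098 + 106341/117779)/2 = -7/2 + (1/2)*(12314226861/10140536342) = -7/2 + 12314226861/20281072684 = -58669527533/20281072684 ≈ -2.8928)
(Y - 270144)*(-71988 + 1*(-2054)) = (-58669527533/20281072684 - 270144)*(-71988 + 1*(-2054)) = -5478868768674029*(-71988 - 2054)/20281072684 = -5478868768674029/20281072684*(-74042) = 202833200685081227609/10140536342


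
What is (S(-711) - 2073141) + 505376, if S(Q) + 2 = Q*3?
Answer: -1569900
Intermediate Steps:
S(Q) = -2 + 3*Q (S(Q) = -2 + Q*3 = -2 + 3*Q)
(S(-711) - 2073141) + 505376 = ((-2 + 3*(-711)) - 2073141) + 505376 = ((-2 - 2133) - 2073141) + 505376 = (-2135 - 2073141) + 505376 = -2075276 + 505376 = -1569900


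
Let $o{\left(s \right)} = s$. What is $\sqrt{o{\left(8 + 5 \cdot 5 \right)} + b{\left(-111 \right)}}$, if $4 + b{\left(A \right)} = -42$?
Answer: $i \sqrt{13} \approx 3.6056 i$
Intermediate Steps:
$b{\left(A \right)} = -46$ ($b{\left(A \right)} = -4 - 42 = -46$)
$\sqrt{o{\left(8 + 5 \cdot 5 \right)} + b{\left(-111 \right)}} = \sqrt{\left(8 + 5 \cdot 5\right) - 46} = \sqrt{\left(8 + 25\right) - 46} = \sqrt{33 - 46} = \sqrt{-13} = i \sqrt{13}$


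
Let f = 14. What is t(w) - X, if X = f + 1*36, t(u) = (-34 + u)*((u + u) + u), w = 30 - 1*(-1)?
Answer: -329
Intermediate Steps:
w = 31 (w = 30 + 1 = 31)
t(u) = 3*u*(-34 + u) (t(u) = (-34 + u)*(2*u + u) = (-34 + u)*(3*u) = 3*u*(-34 + u))
X = 50 (X = 14 + 1*36 = 14 + 36 = 50)
t(w) - X = 3*31*(-34 + 31) - 1*50 = 3*31*(-3) - 50 = -279 - 50 = -329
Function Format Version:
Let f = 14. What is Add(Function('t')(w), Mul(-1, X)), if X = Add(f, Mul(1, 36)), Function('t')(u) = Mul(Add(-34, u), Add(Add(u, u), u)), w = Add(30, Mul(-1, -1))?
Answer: -329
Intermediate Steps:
w = 31 (w = Add(30, 1) = 31)
Function('t')(u) = Mul(3, u, Add(-34, u)) (Function('t')(u) = Mul(Add(-34, u), Add(Mul(2, u), u)) = Mul(Add(-34, u), Mul(3, u)) = Mul(3, u, Add(-34, u)))
X = 50 (X = Add(14, Mul(1, 36)) = Add(14, 36) = 50)
Add(Function('t')(w), Mul(-1, X)) = Add(Mul(3, 31, Add(-34, 31)), Mul(-1, 50)) = Add(Mul(3, 31, -3), -50) = Add(-279, -50) = -329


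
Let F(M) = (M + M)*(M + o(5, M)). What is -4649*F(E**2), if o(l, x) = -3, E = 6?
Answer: -11046024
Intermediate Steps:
F(M) = 2*M*(-3 + M) (F(M) = (M + M)*(M - 3) = (2*M)*(-3 + M) = 2*M*(-3 + M))
-4649*F(E**2) = -9298*6**2*(-3 + 6**2) = -9298*36*(-3 + 36) = -9298*36*33 = -4649*2376 = -11046024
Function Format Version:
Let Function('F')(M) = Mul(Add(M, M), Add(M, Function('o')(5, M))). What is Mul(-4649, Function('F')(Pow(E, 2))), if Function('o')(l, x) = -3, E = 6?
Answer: -11046024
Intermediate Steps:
Function('F')(M) = Mul(2, M, Add(-3, M)) (Function('F')(M) = Mul(Add(M, M), Add(M, -3)) = Mul(Mul(2, M), Add(-3, M)) = Mul(2, M, Add(-3, M)))
Mul(-4649, Function('F')(Pow(E, 2))) = Mul(-4649, Mul(2, Pow(6, 2), Add(-3, Pow(6, 2)))) = Mul(-4649, Mul(2, 36, Add(-3, 36))) = Mul(-4649, Mul(2, 36, 33)) = Mul(-4649, 2376) = -11046024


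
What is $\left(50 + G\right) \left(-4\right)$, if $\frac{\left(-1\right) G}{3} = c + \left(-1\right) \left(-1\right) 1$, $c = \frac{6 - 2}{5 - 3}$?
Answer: $-164$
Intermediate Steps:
$c = 2$ ($c = \frac{4}{2} = 4 \cdot \frac{1}{2} = 2$)
$G = -9$ ($G = - 3 \left(2 + \left(-1\right) \left(-1\right) 1\right) = - 3 \left(2 + 1 \cdot 1\right) = - 3 \left(2 + 1\right) = \left(-3\right) 3 = -9$)
$\left(50 + G\right) \left(-4\right) = \left(50 - 9\right) \left(-4\right) = 41 \left(-4\right) = -164$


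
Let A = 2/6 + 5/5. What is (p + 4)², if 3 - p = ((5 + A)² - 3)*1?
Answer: 73441/81 ≈ 906.68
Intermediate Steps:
A = 4/3 (A = 2*(⅙) + 5*(⅕) = ⅓ + 1 = 4/3 ≈ 1.3333)
p = -307/9 (p = 3 - ((5 + 4/3)² - 3) = 3 - ((19/3)² - 3) = 3 - (361/9 - 3) = 3 - 334/9 = -307/9 ≈ -34.111)
(p + 4)² = (-307/9 + 4)² = (-271/9)² = 73441/81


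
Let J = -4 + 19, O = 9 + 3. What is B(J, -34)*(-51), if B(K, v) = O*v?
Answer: 20808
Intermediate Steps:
O = 12
J = 15
B(K, v) = 12*v
B(J, -34)*(-51) = (12*(-34))*(-51) = -408*(-51) = 20808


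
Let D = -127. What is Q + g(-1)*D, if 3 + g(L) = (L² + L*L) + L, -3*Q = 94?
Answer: 668/3 ≈ 222.67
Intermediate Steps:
Q = -94/3 (Q = -⅓*94 = -94/3 ≈ -31.333)
g(L) = -3 + L + 2*L² (g(L) = -3 + ((L² + L*L) + L) = -3 + ((L² + L²) + L) = -3 + (2*L² + L) = -3 + (L + 2*L²) = -3 + L + 2*L²)
Q + g(-1)*D = -94/3 + (-3 - 1 + 2*(-1)²)*(-127) = -94/3 + (-3 - 1 + 2*1)*(-127) = -94/3 + (-3 - 1 + 2)*(-127) = -94/3 - 2*(-127) = -94/3 + 254 = 668/3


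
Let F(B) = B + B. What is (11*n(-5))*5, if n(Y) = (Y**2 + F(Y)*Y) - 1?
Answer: 4070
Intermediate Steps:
F(B) = 2*B
n(Y) = -1 + 3*Y**2 (n(Y) = (Y**2 + (2*Y)*Y) - 1 = (Y**2 + 2*Y**2) - 1 = 3*Y**2 - 1 = -1 + 3*Y**2)
(11*n(-5))*5 = (11*(-1 + 3*(-5)**2))*5 = (11*(-1 + 3*25))*5 = (11*(-1 + 75))*5 = (11*74)*5 = 814*5 = 4070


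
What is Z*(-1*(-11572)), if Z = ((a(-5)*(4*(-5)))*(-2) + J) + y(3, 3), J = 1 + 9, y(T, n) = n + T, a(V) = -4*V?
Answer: 9442752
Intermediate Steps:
y(T, n) = T + n
J = 10
Z = 816 (Z = (((-4*(-5))*(4*(-5)))*(-2) + 10) + (3 + 3) = ((20*(-20))*(-2) + 10) + 6 = (-400*(-2) + 10) + 6 = (800 + 10) + 6 = 810 + 6 = 816)
Z*(-1*(-11572)) = 816*(-1*(-11572)) = 816*11572 = 9442752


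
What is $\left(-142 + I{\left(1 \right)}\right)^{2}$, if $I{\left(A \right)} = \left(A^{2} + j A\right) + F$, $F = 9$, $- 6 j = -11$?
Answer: $\frac{609961}{36} \approx 16943.0$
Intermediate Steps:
$j = \frac{11}{6}$ ($j = \left(- \frac{1}{6}\right) \left(-11\right) = \frac{11}{6} \approx 1.8333$)
$I{\left(A \right)} = 9 + A^{2} + \frac{11 A}{6}$ ($I{\left(A \right)} = \left(A^{2} + \frac{11 A}{6}\right) + 9 = 9 + A^{2} + \frac{11 A}{6}$)
$\left(-142 + I{\left(1 \right)}\right)^{2} = \left(-142 + \left(9 + 1^{2} + \frac{11}{6} \cdot 1\right)\right)^{2} = \left(-142 + \left(9 + 1 + \frac{11}{6}\right)\right)^{2} = \left(-142 + \frac{71}{6}\right)^{2} = \left(- \frac{781}{6}\right)^{2} = \frac{609961}{36}$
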